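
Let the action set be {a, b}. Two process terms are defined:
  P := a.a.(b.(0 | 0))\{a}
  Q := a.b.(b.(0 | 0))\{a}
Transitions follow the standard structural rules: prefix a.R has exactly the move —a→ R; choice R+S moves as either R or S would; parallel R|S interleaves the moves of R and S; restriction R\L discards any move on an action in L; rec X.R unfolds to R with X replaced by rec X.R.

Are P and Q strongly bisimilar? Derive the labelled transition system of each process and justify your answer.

LTS(P): 4 reachable states
  u0 = a.a.(b.(0 | 0))\{a} has moves --a--▸ u1
  u1 = a.(b.(0 | 0))\{a} has moves --a--▸ u2
  u2 = (b.(0 | 0))\{a} has moves --b--▸ u3
  u3 = (0 | 0)\{a} has moves (no moves)
LTS(Q): 4 reachable states
  v0 = a.b.(b.(0 | 0))\{a} has moves --a--▸ v1
  v1 = b.(b.(0 | 0))\{a} has moves --b--▸ v2
  v2 = (b.(0 | 0))\{a} has moves --b--▸ v3
  v3 = (0 | 0)\{a} has moves (no moves)
Partition-refinement fixed point:
  B0 = {u0}
  B1 = {u1}
  B2 = {u2, v2}
  B3 = {u3, v3}
  B4 = {v0}
  B5 = {v1}
u0 ∈ B0, v0 ∈ B4 → different blocks

P ≁ Q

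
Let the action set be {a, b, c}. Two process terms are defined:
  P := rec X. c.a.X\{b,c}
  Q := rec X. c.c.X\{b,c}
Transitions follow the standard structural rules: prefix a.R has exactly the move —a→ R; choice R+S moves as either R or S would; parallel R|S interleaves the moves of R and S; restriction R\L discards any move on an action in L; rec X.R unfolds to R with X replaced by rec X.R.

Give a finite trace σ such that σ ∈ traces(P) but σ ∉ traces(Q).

P's transition system — 3 states:
  m0 = rec X. c.a.X\{b,c} → =c=> m1
  m1 = a.(rec X. c.a.X\{b,c})\{b,c} → =a=> m2
  m2 = (rec X. c.a.X\{b,c})\{b,c} → (no moves)
Q's transition system — 3 states:
  n0 = rec X. c.c.X\{b,c} → =c=> n1
  n1 = c.(rec X. c.c.X\{b,c})\{b,c} → =c=> n2
  n2 = (rec X. c.c.X\{b,c})\{b,c} → (no moves)
Executing ca from P (initial set {m0}):
  [1] c ⇒ {m1}
  [2] a ⇒ {m2}
  ✓ P
Executing ca from Q (initial set {n0}):
  [1] c ⇒ {n1}
  [2] a ⇒ ∅ (Q stuck)

ca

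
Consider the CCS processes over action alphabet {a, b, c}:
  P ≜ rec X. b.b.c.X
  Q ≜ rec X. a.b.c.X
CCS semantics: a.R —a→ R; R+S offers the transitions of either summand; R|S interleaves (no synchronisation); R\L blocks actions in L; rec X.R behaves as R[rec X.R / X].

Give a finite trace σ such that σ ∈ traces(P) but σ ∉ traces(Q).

P's transition system — 3 states:
  m0 = rec X. b.b.c.X has moves ··b··> m1
  m1 = b.c.(rec X. b.b.c.X) has moves ··b··> m2
  m2 = c.(rec X. b.b.c.X) has moves ··c··> m0
Q's transition system — 3 states:
  n0 = rec X. a.b.c.X has moves ··a··> n1
  n1 = b.c.(rec X. a.b.c.X) has moves ··b··> n2
  n2 = c.(rec X. a.b.c.X) has moves ··c··> n0
Trace ⟨b⟩ through P, begin at {m0}:
  after b @ step 1: {m1}
  P completes σ.
Trace ⟨b⟩ through Q, begin at {n0}:
  after b @ step 1: ∅  — Q cannot continue

b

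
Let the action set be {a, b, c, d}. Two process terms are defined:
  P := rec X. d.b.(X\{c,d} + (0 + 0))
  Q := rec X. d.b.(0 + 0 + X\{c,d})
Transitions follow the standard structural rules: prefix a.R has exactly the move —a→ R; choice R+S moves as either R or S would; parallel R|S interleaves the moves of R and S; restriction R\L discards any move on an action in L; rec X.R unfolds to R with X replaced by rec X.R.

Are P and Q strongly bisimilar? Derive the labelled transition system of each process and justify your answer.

bisimilar

LTS(P): 3 reachable states
  s0 = rec X. d.b.(X\{c,d} + (0 + 0)) | —d→ s1
  s1 = b.((rec X. d.b.(X\{c,d} + (0 + 0)))\{c,d} + (0 + 0)) | —b→ s2
  s2 = (rec X. d.b.(X\{c,d} + (0 + 0)))\{c,d} + (0 + 0) | deadlocked
LTS(Q): 3 reachable states
  t0 = rec X. d.b.(0 + 0 + X\{c,d}) | —d→ t1
  t1 = b.(0 + 0 + (rec X. d.b.(0 + 0 + X\{c,d}))\{c,d}) | —b→ t2
  t2 = 0 + 0 + (rec X. d.b.(0 + 0 + X\{c,d}))\{c,d} | deadlocked
Partition-refinement fixed point:
  B0 = {s0, t0}
  B1 = {s1, t1}
  B2 = {s2, t2}
s0 ∈ B0, t0 ∈ B0 → same block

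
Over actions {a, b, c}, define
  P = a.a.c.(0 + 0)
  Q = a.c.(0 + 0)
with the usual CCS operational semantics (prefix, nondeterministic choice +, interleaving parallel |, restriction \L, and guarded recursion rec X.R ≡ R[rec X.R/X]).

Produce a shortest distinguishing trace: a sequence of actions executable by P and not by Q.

aa

P's transition system — 4 states:
  s0 = a.a.c.(0 + 0) has moves =a=> s1
  s1 = a.c.(0 + 0) has moves =a=> s2
  s2 = c.(0 + 0) has moves =c=> s3
  s3 = 0 + 0 has moves (no moves)
Q's transition system — 3 states:
  t0 = a.c.(0 + 0) has moves =a=> t1
  t1 = c.(0 + 0) has moves =c=> t2
  t2 = 0 + 0 has moves (no moves)
Run σ = ⟨aa⟩ on P: start {s0}
  step 1 (a): {s1}
  step 2 (a): {s2}
  ✓ P
Run σ = ⟨aa⟩ on Q: start {t0}
  step 1 (a): {t1}
  step 2 (a): no successor for Q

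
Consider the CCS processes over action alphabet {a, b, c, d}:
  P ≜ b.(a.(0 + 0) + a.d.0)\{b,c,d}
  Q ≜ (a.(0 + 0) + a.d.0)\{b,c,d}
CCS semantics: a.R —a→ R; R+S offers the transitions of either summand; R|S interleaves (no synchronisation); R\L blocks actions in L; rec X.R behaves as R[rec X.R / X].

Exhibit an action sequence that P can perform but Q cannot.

LTS(P): 4 reachable states
  m0 = b.(a.(0 + 0) + a.d.0)\{b,c,d} ⊢ =b=> m1
  m1 = (a.(0 + 0) + a.d.0)\{b,c,d} ⊢ =a=> m2, =a=> m3
  m2 = (0 + 0)\{b,c,d} ⊢ ∅
  m3 = (d.0)\{b,c,d} ⊢ ∅
LTS(Q): 3 reachable states
  n0 = (a.(0 + 0) + a.d.0)\{b,c,d} ⊢ =a=> n1, =a=> n2
  n1 = (0 + 0)\{b,c,d} ⊢ ∅
  n2 = (d.0)\{b,c,d} ⊢ ∅
Executing b from P (initial set {m0}):
  [1] b ⇒ {m1}
  P completes σ.
Executing b from Q (initial set {n0}):
  [1] b ⇒ ∅  — Q cannot continue

b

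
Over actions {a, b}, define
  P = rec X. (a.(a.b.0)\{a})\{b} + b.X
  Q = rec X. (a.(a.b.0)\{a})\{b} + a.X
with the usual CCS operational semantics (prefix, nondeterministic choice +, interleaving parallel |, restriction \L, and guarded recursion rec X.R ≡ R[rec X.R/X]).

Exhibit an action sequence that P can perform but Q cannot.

Reachable graph of P (2 states):
  m0 = rec X. (a.(a.b.0)\{a})\{b} + b.X has moves --a--▸ m1, --b--▸ m0
  m1 = (a.b.0)\{a}\{b} has moves stopped
Reachable graph of Q (2 states):
  n0 = rec X. (a.(a.b.0)\{a})\{b} + a.X has moves --a--▸ n0, --a--▸ n1
  n1 = (a.b.0)\{a}\{b} has moves stopped
Executing b from P (initial set {m0}):
  [1] b ⇒ {m0}
  ✓ P
Executing b from Q (initial set {n0}):
  [1] b ⇒ ∅ (Q stuck)

b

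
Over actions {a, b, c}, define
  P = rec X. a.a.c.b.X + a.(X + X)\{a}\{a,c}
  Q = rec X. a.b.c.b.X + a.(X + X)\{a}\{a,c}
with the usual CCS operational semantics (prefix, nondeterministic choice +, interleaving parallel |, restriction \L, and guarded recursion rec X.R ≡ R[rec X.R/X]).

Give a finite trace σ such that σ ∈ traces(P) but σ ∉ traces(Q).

aa

LTS(P): 5 reachable states
  s0 = rec X. a.a.c.b.X + a.(X + X)\{a}\{a,c} → —a→ s1, —a→ s2
  s1 = ((rec X. a.a.c.b.X + a.(X + X)\{a}\{a,c}) + (rec X. a.a.c.b.X + a.(X + X)\{a}\{a,c}))\{a}\{a,c} → (no moves)
  s2 = a.c.b.(rec X. a.a.c.b.X + a.(X + X)\{a}\{a,c}) → —a→ s3
  s3 = c.b.(rec X. a.a.c.b.X + a.(X + X)\{a}\{a,c}) → —c→ s4
  s4 = b.(rec X. a.a.c.b.X + a.(X + X)\{a}\{a,c}) → —b→ s0
LTS(Q): 5 reachable states
  t0 = rec X. a.b.c.b.X + a.(X + X)\{a}\{a,c} → —a→ t1, —a→ t2
  t1 = ((rec X. a.b.c.b.X + a.(X + X)\{a}\{a,c}) + (rec X. a.b.c.b.X + a.(X + X)\{a}\{a,c}))\{a}\{a,c} → (no moves)
  t2 = b.c.b.(rec X. a.b.c.b.X + a.(X + X)\{a}\{a,c}) → —b→ t3
  t3 = c.b.(rec X. a.b.c.b.X + a.(X + X)\{a}\{a,c}) → —c→ t4
  t4 = b.(rec X. a.b.c.b.X + a.(X + X)\{a}\{a,c}) → —b→ t0
Trace ⟨aa⟩ through P, begin at {s0}:
  step 1 (a): {s1, s2}
  step 2 (a): {s3}
  ✓ P
Trace ⟨aa⟩ through Q, begin at {t0}:
  step 1 (a): {t1, t2}
  step 2 (a): ∅ (Q stuck)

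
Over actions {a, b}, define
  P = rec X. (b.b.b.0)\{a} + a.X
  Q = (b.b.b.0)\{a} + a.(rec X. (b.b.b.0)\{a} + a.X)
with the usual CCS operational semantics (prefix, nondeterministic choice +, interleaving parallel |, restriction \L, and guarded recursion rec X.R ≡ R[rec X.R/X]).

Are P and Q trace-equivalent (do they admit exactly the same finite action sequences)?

Reachable graph of P (4 states):
  u0 = rec X. (b.b.b.0)\{a} + a.X has moves --a--▸ u0, --b--▸ u1
  u1 = (b.b.0)\{a} has moves --b--▸ u2
  u2 = (b.0)\{a} has moves --b--▸ u3
  u3 = 0\{a} has moves deadlocked
Reachable graph of Q (5 states):
  v0 = (b.b.b.0)\{a} + a.(rec X. (b.b.b.0)\{a} + a.X) has moves --a--▸ v1, --b--▸ v2
  v1 = rec X. (b.b.b.0)\{a} + a.X has moves --a--▸ v1, --b--▸ v2
  v2 = (b.b.0)\{a} has moves --b--▸ v3
  v3 = (b.0)\{a} has moves --b--▸ v4
  v4 = 0\{a} has moves deadlocked
Partition-refinement fixed point:
  B0 = {u0, v0, v1}
  B1 = {u1, v2}
  B2 = {u2, v3}
  B3 = {u3, v4}
u0 ∈ B0, v0 ∈ B0 → same block
Bisimilar ⇒ trace-equivalent.

YES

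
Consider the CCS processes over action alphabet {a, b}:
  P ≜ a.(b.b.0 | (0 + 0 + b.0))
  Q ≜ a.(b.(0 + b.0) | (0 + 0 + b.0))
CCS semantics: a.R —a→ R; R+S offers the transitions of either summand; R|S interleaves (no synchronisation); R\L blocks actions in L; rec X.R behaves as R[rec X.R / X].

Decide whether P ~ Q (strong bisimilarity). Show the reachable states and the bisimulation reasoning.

P ~ Q

Reachable graph of P (7 states):
  s0 = a.(b.b.0 | (0 + 0 + b.0)) → --a--▸ s1
  s1 = b.b.0 | (0 + 0 + b.0) → --b--▸ s2, --b--▸ s3
  s2 = b.0 | (0 + 0 + b.0) → --b--▸ s4, --b--▸ s5
  s3 = b.b.0 | 0 → --b--▸ s5
  s4 = 0 | (0 + 0 + b.0) → --b--▸ s6
  s5 = b.0 | 0 → --b--▸ s6
  s6 = 0 | 0 → deadlocked
Reachable graph of Q (7 states):
  t0 = a.(b.(0 + b.0) | (0 + 0 + b.0)) → --a--▸ t1
  t1 = b.(0 + b.0) | (0 + 0 + b.0) → --b--▸ t2, --b--▸ t3
  t2 = (0 + b.0) | (0 + 0 + b.0) → --b--▸ t4, --b--▸ t5
  t3 = b.(0 + b.0) | 0 → --b--▸ t4
  t4 = (0 + b.0) | 0 → --b--▸ t6
  t5 = 0 | (0 + 0 + b.0) → --b--▸ t6
  t6 = 0 | 0 → deadlocked
Partition-refinement fixed point:
  B0 = {s0, t0}
  B1 = {s1, t1}
  B2 = {s2, s3, t2, t3}
  B3 = {s4, s5, t4, t5}
  B4 = {s6, t6}
s0 ∈ B0, t0 ∈ B0 → same block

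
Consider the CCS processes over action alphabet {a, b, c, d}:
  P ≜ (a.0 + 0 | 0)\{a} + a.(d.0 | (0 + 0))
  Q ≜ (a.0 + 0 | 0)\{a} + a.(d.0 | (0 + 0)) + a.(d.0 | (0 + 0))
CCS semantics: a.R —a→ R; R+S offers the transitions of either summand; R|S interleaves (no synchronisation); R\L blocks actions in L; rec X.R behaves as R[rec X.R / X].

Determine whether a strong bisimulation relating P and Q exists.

bisimilar

LTS(P): 3 reachable states
  m0 = (a.0 + 0 | 0)\{a} + a.(d.0 | (0 + 0)) has moves -a-> m1
  m1 = d.0 | (0 + 0) has moves -d-> m2
  m2 = 0 | (0 + 0) has moves deadlocked
LTS(Q): 3 reachable states
  n0 = (a.0 + 0 | 0)\{a} + a.(d.0 | (0 + 0)) + a.(d.0 | (0 + 0)) has moves -a-> n1
  n1 = d.0 | (0 + 0) has moves -d-> n2
  n2 = 0 | (0 + 0) has moves deadlocked
Partition-refinement fixed point:
  B0 = {m0, n0}
  B1 = {m1, n1}
  B2 = {m2, n2}
m0 ∈ B0, n0 ∈ B0 → same block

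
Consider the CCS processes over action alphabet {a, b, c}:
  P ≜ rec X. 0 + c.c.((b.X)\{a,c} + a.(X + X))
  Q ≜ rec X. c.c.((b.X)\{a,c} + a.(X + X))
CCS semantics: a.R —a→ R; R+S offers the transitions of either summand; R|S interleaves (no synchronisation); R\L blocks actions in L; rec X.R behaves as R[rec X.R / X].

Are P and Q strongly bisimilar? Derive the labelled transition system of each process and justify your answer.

YES

P's transition system — 5 states:
  m0 = rec X. 0 + c.c.((b.X)\{a,c} + a.(X + X)) has moves —c→ m1
  m1 = c.((b.(rec X. 0 + c.c.((b.X)\{a,c} + a.(X + X))))\{a,c} + a.((rec X. 0 + c.c.((b.X)\{a,c} + a.(X + X))) + (rec X. 0 + c.c.((b.X)\{a,c} + a.(X + X))))) has moves —c→ m2
  m2 = (b.(rec X. 0 + c.c.((b.X)\{a,c} + a.(X + X))))\{a,c} + a.((rec X. 0 + c.c.((b.X)\{a,c} + a.(X + X))) + (rec X. 0 + c.c.((b.X)\{a,c} + a.(X + X)))) has moves —a→ m3, —b→ m4
  m3 = (rec X. 0 + c.c.((b.X)\{a,c} + a.(X + X))) + (rec X. 0 + c.c.((b.X)\{a,c} + a.(X + X))) has moves —c→ m1
  m4 = (rec X. 0 + c.c.((b.X)\{a,c} + a.(X + X)))\{a,c} has moves (no moves)
Q's transition system — 5 states:
  n0 = rec X. c.c.((b.X)\{a,c} + a.(X + X)) has moves —c→ n1
  n1 = c.((b.(rec X. c.c.((b.X)\{a,c} + a.(X + X))))\{a,c} + a.((rec X. c.c.((b.X)\{a,c} + a.(X + X))) + (rec X. c.c.((b.X)\{a,c} + a.(X + X))))) has moves —c→ n2
  n2 = (b.(rec X. c.c.((b.X)\{a,c} + a.(X + X))))\{a,c} + a.((rec X. c.c.((b.X)\{a,c} + a.(X + X))) + (rec X. c.c.((b.X)\{a,c} + a.(X + X)))) has moves —a→ n3, —b→ n4
  n3 = (rec X. c.c.((b.X)\{a,c} + a.(X + X))) + (rec X. c.c.((b.X)\{a,c} + a.(X + X))) has moves —c→ n1
  n4 = (rec X. c.c.((b.X)\{a,c} + a.(X + X)))\{a,c} has moves (no moves)
Partition-refinement fixed point:
  B0 = {m0, m3, n0, n3}
  B1 = {m1, n1}
  B2 = {m2, n2}
  B3 = {m4, n4}
m0 ∈ B0, n0 ∈ B0 → same block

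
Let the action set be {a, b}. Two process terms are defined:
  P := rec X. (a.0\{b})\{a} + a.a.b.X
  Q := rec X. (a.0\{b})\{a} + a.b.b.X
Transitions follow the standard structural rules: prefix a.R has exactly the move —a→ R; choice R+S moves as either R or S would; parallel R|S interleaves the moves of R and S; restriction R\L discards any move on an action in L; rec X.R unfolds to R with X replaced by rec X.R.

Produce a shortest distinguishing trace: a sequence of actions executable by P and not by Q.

P's transition system — 3 states:
  p0 = rec X. (a.0\{b})\{a} + a.a.b.X :: --a--▸ p1
  p1 = a.b.(rec X. (a.0\{b})\{a} + a.a.b.X) :: --a--▸ p2
  p2 = b.(rec X. (a.0\{b})\{a} + a.a.b.X) :: --b--▸ p0
Q's transition system — 3 states:
  q0 = rec X. (a.0\{b})\{a} + a.b.b.X :: --a--▸ q1
  q1 = b.b.(rec X. (a.0\{b})\{a} + a.b.b.X) :: --b--▸ q2
  q2 = b.(rec X. (a.0\{b})\{a} + a.b.b.X) :: --b--▸ q0
Trace ⟨aa⟩ through P, begin at {p0}:
  after a @ step 1: {p1}
  after a @ step 2: {p2}
  ✓ P
Trace ⟨aa⟩ through Q, begin at {q0}:
  after a @ step 1: {q1}
  after a @ step 2: no successor for Q

aa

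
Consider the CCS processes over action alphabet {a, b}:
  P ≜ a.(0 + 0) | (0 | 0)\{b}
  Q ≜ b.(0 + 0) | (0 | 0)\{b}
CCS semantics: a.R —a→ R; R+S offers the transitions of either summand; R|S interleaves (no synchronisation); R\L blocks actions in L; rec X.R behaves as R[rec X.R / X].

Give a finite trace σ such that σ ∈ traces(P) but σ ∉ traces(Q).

P's transition system — 2 states:
  m0 = a.(0 + 0) | (0 | 0)\{b} has moves =a=> m1
  m1 = (0 + 0) | (0 | 0)\{b} has moves ·
Q's transition system — 2 states:
  n0 = b.(0 + 0) | (0 | 0)\{b} has moves =b=> n1
  n1 = (0 + 0) | (0 | 0)\{b} has moves ·
Executing a from P (initial set {m0}):
  step 1 (a): {m1}
  ✓ P
Executing a from Q (initial set {n0}):
  step 1 (a): ∅ (Q stuck)

a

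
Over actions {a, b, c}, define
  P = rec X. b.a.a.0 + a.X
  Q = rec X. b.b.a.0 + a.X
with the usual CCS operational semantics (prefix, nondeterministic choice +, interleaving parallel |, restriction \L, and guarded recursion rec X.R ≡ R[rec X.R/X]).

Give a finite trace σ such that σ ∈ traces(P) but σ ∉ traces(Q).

ba

P's transition system — 4 states:
  s0 = rec X. b.a.a.0 + a.X ⊢ ··a··> s0, ··b··> s1
  s1 = a.a.0 ⊢ ··a··> s2
  s2 = a.0 ⊢ ··a··> s3
  s3 = 0 ⊢ stopped
Q's transition system — 4 states:
  t0 = rec X. b.b.a.0 + a.X ⊢ ··a··> t0, ··b··> t1
  t1 = b.a.0 ⊢ ··b··> t2
  t2 = a.0 ⊢ ··a··> t3
  t3 = 0 ⊢ stopped
Executing ba from P (initial set {s0}):
  [1] b ⇒ {s1}
  [2] a ⇒ {s2}
  — P admits the full trace.
Executing ba from Q (initial set {t0}):
  [1] b ⇒ {t1}
  [2] a ⇒ ∅  — Q cannot continue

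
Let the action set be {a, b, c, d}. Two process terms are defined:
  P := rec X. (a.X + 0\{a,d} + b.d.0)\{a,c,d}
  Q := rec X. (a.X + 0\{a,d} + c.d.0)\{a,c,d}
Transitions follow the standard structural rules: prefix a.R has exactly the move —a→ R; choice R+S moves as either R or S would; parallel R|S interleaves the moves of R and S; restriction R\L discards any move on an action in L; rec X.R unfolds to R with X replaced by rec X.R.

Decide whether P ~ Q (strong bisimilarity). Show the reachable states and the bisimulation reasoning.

Reachable graph of P (2 states):
  p0 = rec X. (a.X + 0\{a,d} + b.d.0)\{a,c,d} → --b--▸ p1
  p1 = (d.0)\{a,c,d} → stopped
Reachable graph of Q (1 states):
  q0 = rec X. (a.X + 0\{a,d} + c.d.0)\{a,c,d} → stopped
Bisimilarity quotient blocks:
  B0 = {p0}
  B1 = {p1, q0}
p0 ∈ B0, q0 ∈ B1 → different blocks

P ≁ Q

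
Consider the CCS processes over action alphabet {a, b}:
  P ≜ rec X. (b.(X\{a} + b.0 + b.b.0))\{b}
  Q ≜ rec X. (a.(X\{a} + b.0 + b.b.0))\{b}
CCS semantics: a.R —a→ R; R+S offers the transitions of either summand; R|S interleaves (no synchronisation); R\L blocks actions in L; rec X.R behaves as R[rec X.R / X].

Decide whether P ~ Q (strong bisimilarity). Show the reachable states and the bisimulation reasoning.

LTS(P): 1 reachable states
  s0 = rec X. (b.(X\{a} + b.0 + b.b.0))\{b} :: stopped
LTS(Q): 2 reachable states
  t0 = rec X. (a.(X\{a} + b.0 + b.b.0))\{b} :: ··a··> t1
  t1 = ((rec X. (a.(X\{a} + b.0 + b.b.0))\{b})\{a} + b.0 + b.b.0)\{b} :: stopped
Coarsest stable partition (strong bisimilarity classes):
  B0 = {s0, t1}
  B1 = {t0}
s0 ∈ B0, t0 ∈ B1 → different blocks

P ≁ Q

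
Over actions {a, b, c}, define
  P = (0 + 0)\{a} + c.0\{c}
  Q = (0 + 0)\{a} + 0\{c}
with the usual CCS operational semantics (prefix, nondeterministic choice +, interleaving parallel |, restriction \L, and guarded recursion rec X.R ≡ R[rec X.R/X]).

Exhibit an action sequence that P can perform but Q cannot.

c

P's transition system — 2 states:
  p0 = (0 + 0)\{a} + c.0\{c} → ··c··> p1
  p1 = 0\{c} → ∅
Q's transition system — 1 states:
  q0 = (0 + 0)\{a} + 0\{c} → ∅
Run σ = ⟨c⟩ on P: start {p0}
  step 1 (c): {p1}
  ✓ P
Run σ = ⟨c⟩ on Q: start {q0}
  step 1 (c): ∅  — Q cannot continue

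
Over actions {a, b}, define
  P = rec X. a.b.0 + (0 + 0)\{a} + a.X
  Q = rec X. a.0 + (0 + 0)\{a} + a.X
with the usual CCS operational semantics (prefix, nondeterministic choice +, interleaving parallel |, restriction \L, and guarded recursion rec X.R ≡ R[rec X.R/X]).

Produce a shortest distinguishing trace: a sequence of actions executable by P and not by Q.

Reachable graph of P (3 states):
  u0 = rec X. a.b.0 + (0 + 0)\{a} + a.X :: -a-> u0, -a-> u1
  u1 = b.0 :: -b-> u2
  u2 = 0 :: ·
Reachable graph of Q (2 states):
  v0 = rec X. a.0 + (0 + 0)\{a} + a.X :: -a-> v0, -a-> v1
  v1 = 0 :: ·
Run σ = ⟨ab⟩ on P: start {u0}
  after a @ step 1: {u0, u1}
  after b @ step 2: {u2}
  ✓ P
Run σ = ⟨ab⟩ on Q: start {v0}
  after a @ step 1: {v0, v1}
  after b @ step 2: ∅ (Q stuck)

ab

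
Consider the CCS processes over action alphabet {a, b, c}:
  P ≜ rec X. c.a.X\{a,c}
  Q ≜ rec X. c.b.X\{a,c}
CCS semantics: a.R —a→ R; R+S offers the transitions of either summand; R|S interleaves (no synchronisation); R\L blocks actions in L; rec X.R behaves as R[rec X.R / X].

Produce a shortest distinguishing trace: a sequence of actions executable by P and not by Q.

LTS(P): 3 reachable states
  u0 = rec X. c.a.X\{a,c} has moves —c→ u1
  u1 = a.(rec X. c.a.X\{a,c})\{a,c} has moves —a→ u2
  u2 = (rec X. c.a.X\{a,c})\{a,c} has moves ·
LTS(Q): 3 reachable states
  v0 = rec X. c.b.X\{a,c} has moves —c→ v1
  v1 = b.(rec X. c.b.X\{a,c})\{a,c} has moves —b→ v2
  v2 = (rec X. c.b.X\{a,c})\{a,c} has moves ·
Executing ca from P (initial set {u0}):
  step 1 (c): {u1}
  step 2 (a): {u2}
  ✓ P
Executing ca from Q (initial set {v0}):
  step 1 (c): {v1}
  step 2 (a): ∅  — Q cannot continue

ca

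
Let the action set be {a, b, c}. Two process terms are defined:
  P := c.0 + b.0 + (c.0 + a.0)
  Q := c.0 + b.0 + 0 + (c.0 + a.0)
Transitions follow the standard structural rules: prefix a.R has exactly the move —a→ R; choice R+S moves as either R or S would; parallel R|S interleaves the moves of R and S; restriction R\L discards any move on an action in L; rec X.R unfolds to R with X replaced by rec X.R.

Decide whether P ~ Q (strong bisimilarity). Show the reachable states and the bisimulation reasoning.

P ~ Q

Reachable graph of P (2 states):
  p0 = c.0 + b.0 + (c.0 + a.0) → =a=> p1, =b=> p1, =c=> p1
  p1 = 0 → ·
Reachable graph of Q (2 states):
  q0 = c.0 + b.0 + 0 + (c.0 + a.0) → =a=> q1, =b=> q1, =c=> q1
  q1 = 0 → ·
Coarsest stable partition (strong bisimilarity classes):
  B0 = {p0, q0}
  B1 = {p1, q1}
p0 ∈ B0, q0 ∈ B0 → same block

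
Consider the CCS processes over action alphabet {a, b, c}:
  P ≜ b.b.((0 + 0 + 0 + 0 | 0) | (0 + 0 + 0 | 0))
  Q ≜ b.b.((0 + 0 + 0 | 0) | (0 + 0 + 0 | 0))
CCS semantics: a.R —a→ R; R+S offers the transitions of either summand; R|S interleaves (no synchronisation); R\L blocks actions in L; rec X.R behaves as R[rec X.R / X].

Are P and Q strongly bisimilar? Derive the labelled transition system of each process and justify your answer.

P ~ Q

P's transition system — 3 states:
  p0 = b.b.((0 + 0 + 0 + 0 | 0) | (0 + 0 + 0 | 0)) :: --b--▸ p1
  p1 = b.((0 + 0 + 0 + 0 | 0) | (0 + 0 + 0 | 0)) :: --b--▸ p2
  p2 = (0 + 0 + 0 + 0 | 0) | (0 + 0 + 0 | 0) :: ·
Q's transition system — 3 states:
  q0 = b.b.((0 + 0 + 0 | 0) | (0 + 0 + 0 | 0)) :: --b--▸ q1
  q1 = b.((0 + 0 + 0 | 0) | (0 + 0 + 0 | 0)) :: --b--▸ q2
  q2 = (0 + 0 + 0 | 0) | (0 + 0 + 0 | 0) :: ·
Bisimilarity quotient blocks:
  B0 = {p0, q0}
  B1 = {p1, q1}
  B2 = {p2, q2}
p0 ∈ B0, q0 ∈ B0 → same block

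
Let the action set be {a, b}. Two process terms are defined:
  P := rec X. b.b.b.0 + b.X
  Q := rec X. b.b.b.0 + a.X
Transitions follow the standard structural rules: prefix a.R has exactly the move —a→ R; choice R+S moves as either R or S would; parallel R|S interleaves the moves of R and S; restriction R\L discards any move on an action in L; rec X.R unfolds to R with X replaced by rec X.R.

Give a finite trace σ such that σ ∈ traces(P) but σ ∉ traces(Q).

bbbb

P's transition system — 4 states:
  s0 = rec X. b.b.b.0 + b.X | -b-> s0, -b-> s1
  s1 = b.b.0 | -b-> s2
  s2 = b.0 | -b-> s3
  s3 = 0 | ·
Q's transition system — 4 states:
  t0 = rec X. b.b.b.0 + a.X | -a-> t0, -b-> t1
  t1 = b.b.0 | -b-> t2
  t2 = b.0 | -b-> t3
  t3 = 0 | ·
Trace ⟨bbbb⟩ through P, begin at {s0}:
  [1] b ⇒ {s0, s1}
  [2] b ⇒ {s0, s1, s2}
  [3] b ⇒ {s0, s1, s2, s3}
  [4] b ⇒ {s0, s1, s2, s3}
  ✓ P
Trace ⟨bbbb⟩ through Q, begin at {t0}:
  [1] b ⇒ {t1}
  [2] b ⇒ {t2}
  [3] b ⇒ {t3}
  [4] b ⇒ no successor for Q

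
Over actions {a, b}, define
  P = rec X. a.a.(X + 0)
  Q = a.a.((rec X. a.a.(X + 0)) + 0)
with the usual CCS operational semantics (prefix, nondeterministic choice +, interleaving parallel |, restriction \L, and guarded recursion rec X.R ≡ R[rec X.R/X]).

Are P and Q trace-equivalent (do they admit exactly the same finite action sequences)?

Reachable graph of P (3 states):
  p0 = rec X. a.a.(X + 0) | —a→ p1
  p1 = a.((rec X. a.a.(X + 0)) + 0) | —a→ p2
  p2 = (rec X. a.a.(X + 0)) + 0 | —a→ p1
Reachable graph of Q (3 states):
  q0 = a.a.((rec X. a.a.(X + 0)) + 0) | —a→ q1
  q1 = a.((rec X. a.a.(X + 0)) + 0) | —a→ q2
  q2 = (rec X. a.a.(X + 0)) + 0 | —a→ q1
Bisimilarity quotient blocks:
  B0 = {p0, p1, p2, q0, q1, q2}
p0 ∈ B0, q0 ∈ B0 → same block
Bisimilar ⇒ trace-equivalent.

YES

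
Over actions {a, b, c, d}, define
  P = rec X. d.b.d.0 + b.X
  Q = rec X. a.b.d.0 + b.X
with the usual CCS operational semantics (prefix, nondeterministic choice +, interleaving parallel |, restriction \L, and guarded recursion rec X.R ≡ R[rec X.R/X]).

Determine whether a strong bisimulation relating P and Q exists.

Reachable graph of P (4 states):
  s0 = rec X. d.b.d.0 + b.X :: --b--▸ s0, --d--▸ s1
  s1 = b.d.0 :: --b--▸ s2
  s2 = d.0 :: --d--▸ s3
  s3 = 0 :: stopped
Reachable graph of Q (4 states):
  t0 = rec X. a.b.d.0 + b.X :: --a--▸ t1, --b--▸ t0
  t1 = b.d.0 :: --b--▸ t2
  t2 = d.0 :: --d--▸ t3
  t3 = 0 :: stopped
Coarsest stable partition (strong bisimilarity classes):
  B0 = {s0}
  B1 = {s1, t1}
  B2 = {s2, t2}
  B3 = {s3, t3}
  B4 = {t0}
s0 ∈ B0, t0 ∈ B4 → different blocks

not bisimilar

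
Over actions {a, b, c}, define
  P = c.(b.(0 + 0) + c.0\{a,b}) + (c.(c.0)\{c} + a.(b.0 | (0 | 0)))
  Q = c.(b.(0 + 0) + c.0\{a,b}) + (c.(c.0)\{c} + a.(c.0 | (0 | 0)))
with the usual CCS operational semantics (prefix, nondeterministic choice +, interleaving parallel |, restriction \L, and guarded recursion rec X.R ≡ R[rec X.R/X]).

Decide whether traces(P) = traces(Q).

NO — witness ⟨ab⟩

P's transition system — 7 states:
  s0 = c.(b.(0 + 0) + c.0\{a,b}) + (c.(c.0)\{c} + a.(b.0 | (0 | 0))) has moves —a→ s1, —c→ s2, —c→ s3
  s1 = b.0 | (0 | 0) has moves —b→ s4
  s2 = (c.0)\{c} has moves (no moves)
  s3 = b.(0 + 0) + c.0\{a,b} has moves —b→ s5, —c→ s6
  s4 = 0 | (0 | 0) has moves (no moves)
  s5 = 0 + 0 has moves (no moves)
  s6 = 0\{a,b} has moves (no moves)
Q's transition system — 7 states:
  t0 = c.(b.(0 + 0) + c.0\{a,b}) + (c.(c.0)\{c} + a.(c.0 | (0 | 0))) has moves —a→ t1, —c→ t2, —c→ t3
  t1 = c.0 | (0 | 0) has moves —c→ t4
  t2 = (c.0)\{c} has moves (no moves)
  t3 = b.(0 + 0) + c.0\{a,b} has moves —b→ t5, —c→ t6
  t4 = 0 | (0 | 0) has moves (no moves)
  t5 = 0 + 0 has moves (no moves)
  t6 = 0\{a,b} has moves (no moves)
Executing ab from P (initial set {s0}):
  step 1 (a): {s1}
  step 2 (b): {s4}
  — P admits the full trace.
Executing ab from Q (initial set {t0}):
  step 1 (a): {t1}
  step 2 (b): ∅  — Q cannot continue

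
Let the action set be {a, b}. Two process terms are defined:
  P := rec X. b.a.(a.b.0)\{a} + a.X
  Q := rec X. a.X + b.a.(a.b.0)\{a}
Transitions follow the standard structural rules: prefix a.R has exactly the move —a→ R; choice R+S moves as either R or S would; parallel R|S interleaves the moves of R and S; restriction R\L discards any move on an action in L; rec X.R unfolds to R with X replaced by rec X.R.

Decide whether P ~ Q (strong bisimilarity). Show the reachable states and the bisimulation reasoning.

P's transition system — 3 states:
  p0 = rec X. b.a.(a.b.0)\{a} + a.X has moves —a→ p0, —b→ p1
  p1 = a.(a.b.0)\{a} has moves —a→ p2
  p2 = (a.b.0)\{a} has moves ∅
Q's transition system — 3 states:
  q0 = rec X. a.X + b.a.(a.b.0)\{a} has moves —a→ q0, —b→ q1
  q1 = a.(a.b.0)\{a} has moves —a→ q2
  q2 = (a.b.0)\{a} has moves ∅
Coarsest stable partition (strong bisimilarity classes):
  B0 = {p0, q0}
  B1 = {p1, q1}
  B2 = {p2, q2}
p0 ∈ B0, q0 ∈ B0 → same block

bisimilar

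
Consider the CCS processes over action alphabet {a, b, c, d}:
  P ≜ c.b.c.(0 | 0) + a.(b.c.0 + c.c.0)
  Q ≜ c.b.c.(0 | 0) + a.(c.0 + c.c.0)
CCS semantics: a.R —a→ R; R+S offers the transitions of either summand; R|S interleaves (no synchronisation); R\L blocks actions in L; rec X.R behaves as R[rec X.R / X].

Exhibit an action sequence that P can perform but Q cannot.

ab

LTS(P): 7 reachable states
  u0 = c.b.c.(0 | 0) + a.(b.c.0 + c.c.0) | ··a··> u1, ··c··> u2
  u1 = b.c.0 + c.c.0 | ··b··> u3, ··c··> u3
  u2 = b.c.(0 | 0) | ··b··> u4
  u3 = c.0 | ··c··> u5
  u4 = c.(0 | 0) | ··c··> u6
  u5 = 0 | (no moves)
  u6 = 0 | 0 | (no moves)
LTS(Q): 7 reachable states
  v0 = c.b.c.(0 | 0) + a.(c.0 + c.c.0) | ··a··> v1, ··c··> v2
  v1 = c.0 + c.c.0 | ··c··> v3, ··c··> v4
  v2 = b.c.(0 | 0) | ··b··> v5
  v3 = 0 | (no moves)
  v4 = c.0 | ··c··> v3
  v5 = c.(0 | 0) | ··c··> v6
  v6 = 0 | 0 | (no moves)
Run σ = ⟨ab⟩ on P: start {u0}
  [1] a ⇒ {u1}
  [2] b ⇒ {u3}
  — P admits the full trace.
Run σ = ⟨ab⟩ on Q: start {v0}
  [1] a ⇒ {v1}
  [2] b ⇒ ∅ (Q stuck)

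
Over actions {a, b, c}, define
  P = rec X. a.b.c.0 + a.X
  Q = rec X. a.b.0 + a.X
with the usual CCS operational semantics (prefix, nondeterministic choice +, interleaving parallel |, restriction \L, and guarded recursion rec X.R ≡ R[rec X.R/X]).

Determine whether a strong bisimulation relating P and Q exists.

P ≁ Q

Reachable graph of P (4 states):
  p0 = rec X. a.b.c.0 + a.X ⊢ ··a··> p0, ··a··> p1
  p1 = b.c.0 ⊢ ··b··> p2
  p2 = c.0 ⊢ ··c··> p3
  p3 = 0 ⊢ (no moves)
Reachable graph of Q (3 states):
  q0 = rec X. a.b.0 + a.X ⊢ ··a··> q0, ··a··> q1
  q1 = b.0 ⊢ ··b··> q2
  q2 = 0 ⊢ (no moves)
Bisimilarity quotient blocks:
  B0 = {p0}
  B1 = {p1}
  B2 = {p2}
  B3 = {p3, q2}
  B4 = {q0}
  B5 = {q1}
p0 ∈ B0, q0 ∈ B4 → different blocks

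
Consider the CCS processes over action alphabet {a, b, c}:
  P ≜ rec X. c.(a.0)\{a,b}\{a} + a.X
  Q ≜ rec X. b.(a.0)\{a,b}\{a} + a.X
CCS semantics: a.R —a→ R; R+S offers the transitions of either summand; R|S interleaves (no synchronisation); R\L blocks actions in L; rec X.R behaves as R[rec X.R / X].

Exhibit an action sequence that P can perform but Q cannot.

LTS(P): 2 reachable states
  m0 = rec X. c.(a.0)\{a,b}\{a} + a.X | =a=> m0, =c=> m1
  m1 = (a.0)\{a,b}\{a} | ∅
LTS(Q): 2 reachable states
  n0 = rec X. b.(a.0)\{a,b}\{a} + a.X | =a=> n0, =b=> n1
  n1 = (a.0)\{a,b}\{a} | ∅
Trace ⟨c⟩ through P, begin at {m0}:
  step 1 (c): {m1}
  — P admits the full trace.
Trace ⟨c⟩ through Q, begin at {n0}:
  step 1 (c): ∅  — Q cannot continue

c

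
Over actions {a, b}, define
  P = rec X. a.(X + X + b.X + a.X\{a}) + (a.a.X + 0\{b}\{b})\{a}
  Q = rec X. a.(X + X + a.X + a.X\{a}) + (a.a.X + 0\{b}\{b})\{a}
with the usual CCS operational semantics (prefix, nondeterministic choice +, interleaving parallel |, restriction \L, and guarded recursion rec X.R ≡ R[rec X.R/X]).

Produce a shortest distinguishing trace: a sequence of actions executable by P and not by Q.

P's transition system — 3 states:
  m0 = rec X. a.(X + X + b.X + a.X\{a}) + (a.a.X + 0\{b}\{b})\{a} ⊢ -a-> m1
  m1 = (rec X. a.(X + X + b.X + a.X\{a}) + (a.a.X + 0\{b}\{b})\{a}) + (rec X. a.(X + X + b.X + a.X\{a}) + (a.a.X + 0\{b}\{b})\{a}) + b.(rec X. a.(X + X + b.X + a.X\{a}) + (a.a.X + 0\{b}\{b})\{a}) + a.(rec X. a.(X + X + b.X + a.X\{a}) + (a.a.X + 0\{b}\{b})\{a})\{a} ⊢ -a-> m1, -a-> m2, -b-> m0
  m2 = (rec X. a.(X + X + b.X + a.X\{a}) + (a.a.X + 0\{b}\{b})\{a})\{a} ⊢ stopped
Q's transition system — 3 states:
  n0 = rec X. a.(X + X + a.X + a.X\{a}) + (a.a.X + 0\{b}\{b})\{a} ⊢ -a-> n1
  n1 = (rec X. a.(X + X + a.X + a.X\{a}) + (a.a.X + 0\{b}\{b})\{a}) + (rec X. a.(X + X + a.X + a.X\{a}) + (a.a.X + 0\{b}\{b})\{a}) + a.(rec X. a.(X + X + a.X + a.X\{a}) + (a.a.X + 0\{b}\{b})\{a}) + a.(rec X. a.(X + X + a.X + a.X\{a}) + (a.a.X + 0\{b}\{b})\{a})\{a} ⊢ -a-> n0, -a-> n1, -a-> n2
  n2 = (rec X. a.(X + X + a.X + a.X\{a}) + (a.a.X + 0\{b}\{b})\{a})\{a} ⊢ stopped
Executing ab from P (initial set {m0}):
  step 1 (a): {m1}
  step 2 (b): {m0}
  P completes σ.
Executing ab from Q (initial set {n0}):
  step 1 (a): {n1}
  step 2 (b): no successor for Q

ab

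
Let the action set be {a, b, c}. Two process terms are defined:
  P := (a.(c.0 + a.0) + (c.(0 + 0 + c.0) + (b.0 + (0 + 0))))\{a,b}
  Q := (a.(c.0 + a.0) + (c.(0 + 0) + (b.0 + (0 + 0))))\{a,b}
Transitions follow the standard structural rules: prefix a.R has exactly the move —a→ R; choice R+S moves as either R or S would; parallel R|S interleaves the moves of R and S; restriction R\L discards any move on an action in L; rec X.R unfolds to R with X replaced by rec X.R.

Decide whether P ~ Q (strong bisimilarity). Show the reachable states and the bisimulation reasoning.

not bisimilar

Reachable graph of P (3 states):
  s0 = (a.(c.0 + a.0) + (c.(0 + 0 + c.0) + (b.0 + (0 + 0))))\{a,b} | ··c··> s1
  s1 = (0 + 0 + c.0)\{a,b} | ··c··> s2
  s2 = 0\{a,b} | ·
Reachable graph of Q (2 states):
  t0 = (a.(c.0 + a.0) + (c.(0 + 0) + (b.0 + (0 + 0))))\{a,b} | ··c··> t1
  t1 = (0 + 0)\{a,b} | ·
Bisimilarity quotient blocks:
  B0 = {s0}
  B1 = {s1, t0}
  B2 = {s2, t1}
s0 ∈ B0, t0 ∈ B1 → different blocks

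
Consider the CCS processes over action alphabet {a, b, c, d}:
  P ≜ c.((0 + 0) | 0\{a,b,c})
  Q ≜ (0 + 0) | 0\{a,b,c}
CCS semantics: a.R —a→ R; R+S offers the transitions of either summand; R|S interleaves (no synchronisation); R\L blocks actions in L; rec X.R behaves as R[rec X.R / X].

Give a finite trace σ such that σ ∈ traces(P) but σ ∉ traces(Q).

P's transition system — 2 states:
  u0 = c.((0 + 0) | 0\{a,b,c}) has moves --c--▸ u1
  u1 = (0 + 0) | 0\{a,b,c} has moves deadlocked
Q's transition system — 1 states:
  v0 = (0 + 0) | 0\{a,b,c} has moves deadlocked
Trace ⟨c⟩ through P, begin at {u0}:
  step 1 (c): {u1}
  P completes σ.
Trace ⟨c⟩ through Q, begin at {v0}:
  step 1 (c): no successor for Q

c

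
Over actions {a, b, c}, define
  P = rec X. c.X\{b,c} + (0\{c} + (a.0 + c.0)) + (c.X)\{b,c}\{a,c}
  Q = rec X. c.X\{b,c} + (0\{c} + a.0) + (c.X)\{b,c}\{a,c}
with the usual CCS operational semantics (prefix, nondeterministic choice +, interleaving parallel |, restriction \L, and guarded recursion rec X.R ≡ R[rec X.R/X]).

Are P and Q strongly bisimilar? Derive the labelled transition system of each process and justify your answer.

Reachable graph of P (4 states):
  m0 = rec X. c.X\{b,c} + (0\{c} + (a.0 + c.0)) + (c.X)\{b,c}\{a,c} | -a-> m1, -c-> m1, -c-> m2
  m1 = 0 | deadlocked
  m2 = (rec X. c.X\{b,c} + (0\{c} + (a.0 + c.0)) + (c.X)\{b,c}\{a,c})\{b,c} | -a-> m3
  m3 = 0\{b,c} | deadlocked
Reachable graph of Q (4 states):
  n0 = rec X. c.X\{b,c} + (0\{c} + a.0) + (c.X)\{b,c}\{a,c} | -a-> n1, -c-> n2
  n1 = 0 | deadlocked
  n2 = (rec X. c.X\{b,c} + (0\{c} + a.0) + (c.X)\{b,c}\{a,c})\{b,c} | -a-> n3
  n3 = 0\{b,c} | deadlocked
Bisimilarity quotient blocks:
  B0 = {m0}
  B1 = {m1, m3, n1, n3}
  B2 = {m2, n2}
  B3 = {n0}
m0 ∈ B0, n0 ∈ B3 → different blocks

P ≁ Q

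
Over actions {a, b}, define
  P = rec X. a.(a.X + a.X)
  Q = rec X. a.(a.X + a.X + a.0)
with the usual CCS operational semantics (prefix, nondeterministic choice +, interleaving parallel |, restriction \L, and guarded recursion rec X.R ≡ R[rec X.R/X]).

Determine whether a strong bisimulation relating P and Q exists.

Reachable graph of P (2 states):
  s0 = rec X. a.(a.X + a.X) ⊢ ··a··> s1
  s1 = a.(rec X. a.(a.X + a.X)) + a.(rec X. a.(a.X + a.X)) ⊢ ··a··> s0
Reachable graph of Q (3 states):
  t0 = rec X. a.(a.X + a.X + a.0) ⊢ ··a··> t1
  t1 = a.(rec X. a.(a.X + a.X + a.0)) + a.(rec X. a.(a.X + a.X + a.0)) + a.0 ⊢ ··a··> t0, ··a··> t2
  t2 = 0 ⊢ ·
Bisimilarity quotient blocks:
  B0 = {s0, s1}
  B1 = {t0}
  B2 = {t1}
  B3 = {t2}
s0 ∈ B0, t0 ∈ B1 → different blocks

not bisimilar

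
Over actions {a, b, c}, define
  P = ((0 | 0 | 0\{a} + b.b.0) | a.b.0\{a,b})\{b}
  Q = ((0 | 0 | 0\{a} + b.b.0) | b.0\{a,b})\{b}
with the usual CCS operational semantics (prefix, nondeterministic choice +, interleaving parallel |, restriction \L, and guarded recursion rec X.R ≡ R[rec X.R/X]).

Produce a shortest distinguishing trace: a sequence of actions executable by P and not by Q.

a

P's transition system — 2 states:
  m0 = ((0 | 0 | 0\{a} + b.b.0) | a.b.0\{a,b})\{b} :: --a--▸ m1
  m1 = ((0 | 0 | 0\{a} + b.b.0) | b.0\{a,b})\{b} :: ·
Q's transition system — 1 states:
  n0 = ((0 | 0 | 0\{a} + b.b.0) | b.0\{a,b})\{b} :: ·
Run σ = ⟨a⟩ on P: start {m0}
  after a @ step 1: {m1}
  — P admits the full trace.
Run σ = ⟨a⟩ on Q: start {n0}
  after a @ step 1: ∅  — Q cannot continue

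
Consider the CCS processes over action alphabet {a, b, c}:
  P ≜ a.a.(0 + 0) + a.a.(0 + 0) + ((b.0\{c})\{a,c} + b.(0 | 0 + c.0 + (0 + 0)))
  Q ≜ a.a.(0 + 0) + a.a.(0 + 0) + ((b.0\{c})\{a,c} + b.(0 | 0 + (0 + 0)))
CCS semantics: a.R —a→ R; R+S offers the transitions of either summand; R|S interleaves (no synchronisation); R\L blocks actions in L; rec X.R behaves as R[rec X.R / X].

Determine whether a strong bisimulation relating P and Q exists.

P ≁ Q

P's transition system — 6 states:
  s0 = a.a.(0 + 0) + a.a.(0 + 0) + ((b.0\{c})\{a,c} + b.(0 | 0 + c.0 + (0 + 0))) | ··a··> s1, ··b··> s2, ··b··> s3
  s1 = a.(0 + 0) | ··a··> s4
  s2 = 0 | 0 + c.0 + (0 + 0) | ··c··> s5
  s3 = 0\{c}\{a,c} | ∅
  s4 = 0 + 0 | ∅
  s5 = 0 | ∅
Q's transition system — 5 states:
  t0 = a.a.(0 + 0) + a.a.(0 + 0) + ((b.0\{c})\{a,c} + b.(0 | 0 + (0 + 0))) | ··a··> t1, ··b··> t2, ··b··> t3
  t1 = a.(0 + 0) | ··a··> t4
  t2 = 0 | 0 + (0 + 0) | ∅
  t3 = 0\{c}\{a,c} | ∅
  t4 = 0 + 0 | ∅
Bisimilarity quotient blocks:
  B0 = {s0}
  B1 = {s2}
  B2 = {s3, s4, s5, t2, t3, t4}
  B3 = {s1, t1}
  B4 = {t0}
s0 ∈ B0, t0 ∈ B4 → different blocks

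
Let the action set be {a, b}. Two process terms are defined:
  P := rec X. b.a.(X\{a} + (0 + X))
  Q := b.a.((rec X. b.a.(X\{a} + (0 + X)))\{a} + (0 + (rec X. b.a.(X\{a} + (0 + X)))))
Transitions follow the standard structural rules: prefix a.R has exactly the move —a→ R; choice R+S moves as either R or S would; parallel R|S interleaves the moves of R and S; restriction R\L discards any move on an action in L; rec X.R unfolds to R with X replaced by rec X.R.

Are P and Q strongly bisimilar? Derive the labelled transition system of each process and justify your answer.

P's transition system — 4 states:
  m0 = rec X. b.a.(X\{a} + (0 + X)) → —b→ m1
  m1 = a.((rec X. b.a.(X\{a} + (0 + X)))\{a} + (0 + (rec X. b.a.(X\{a} + (0 + X))))) → —a→ m2
  m2 = (rec X. b.a.(X\{a} + (0 + X)))\{a} + (0 + (rec X. b.a.(X\{a} + (0 + X)))) → —b→ m1, —b→ m3
  m3 = (a.((rec X. b.a.(X\{a} + (0 + X)))\{a} + (0 + (rec X. b.a.(X\{a} + (0 + X))))))\{a} → ·
Q's transition system — 4 states:
  n0 = b.a.((rec X. b.a.(X\{a} + (0 + X)))\{a} + (0 + (rec X. b.a.(X\{a} + (0 + X))))) → —b→ n1
  n1 = a.((rec X. b.a.(X\{a} + (0 + X)))\{a} + (0 + (rec X. b.a.(X\{a} + (0 + X))))) → —a→ n2
  n2 = (rec X. b.a.(X\{a} + (0 + X)))\{a} + (0 + (rec X. b.a.(X\{a} + (0 + X)))) → —b→ n1, —b→ n3
  n3 = (a.((rec X. b.a.(X\{a} + (0 + X)))\{a} + (0 + (rec X. b.a.(X\{a} + (0 + X))))))\{a} → ·
Bisimilarity quotient blocks:
  B0 = {m0, n0}
  B1 = {m1, n1}
  B2 = {m2, n2}
  B3 = {m3, n3}
m0 ∈ B0, n0 ∈ B0 → same block

bisimilar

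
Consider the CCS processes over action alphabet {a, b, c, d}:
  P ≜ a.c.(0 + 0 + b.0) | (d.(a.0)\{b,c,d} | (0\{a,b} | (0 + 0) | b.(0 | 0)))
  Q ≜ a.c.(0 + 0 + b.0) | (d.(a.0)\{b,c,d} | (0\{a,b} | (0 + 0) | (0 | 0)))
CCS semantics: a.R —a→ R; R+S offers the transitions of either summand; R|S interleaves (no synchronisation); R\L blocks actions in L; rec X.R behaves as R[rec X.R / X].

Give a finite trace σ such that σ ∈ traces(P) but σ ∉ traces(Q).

b

LTS(P): 24 reachable states
  u0 = a.c.(0 + 0 + b.0) | (d.(a.0)\{b,c,d} | (0\{a,b} | (0 + 0) | b.(0 | 0))) :: =a=> u1, =b=> u2, =d=> u3
  u1 = c.(0 + 0 + b.0) | (d.(a.0)\{b,c,d} | (0\{a,b} | (0 + 0) | b.(0 | 0))) :: =b=> u4, =c=> u5, =d=> u6
  u2 = a.c.(0 + 0 + b.0) | (d.(a.0)\{b,c,d} | (0\{a,b} | (0 + 0) | (0 | 0))) :: =a=> u4, =d=> u7
  u3 = a.c.(0 + 0 + b.0) | ((a.0)\{b,c,d} | (0\{a,b} | (0 + 0) | b.(0 | 0))) :: =a=> u6, =a=> u8, =b=> u7
  u4 = c.(0 + 0 + b.0) | (d.(a.0)\{b,c,d} | (0\{a,b} | (0 + 0) | (0 | 0))) :: =c=> u9, =d=> u10
  u5 = (0 + 0 + b.0) | (d.(a.0)\{b,c,d} | (0\{a,b} | (0 + 0) | b.(0 | 0))) :: =b=> u11, =b=> u9, =d=> u12
  u6 = c.(0 + 0 + b.0) | ((a.0)\{b,c,d} | (0\{a,b} | (0 + 0) | b.(0 | 0))) :: =a=> u13, =b=> u10, =c=> u12
  u7 = a.c.(0 + 0 + b.0) | ((a.0)\{b,c,d} | (0\{a,b} | (0 + 0) | (0 | 0))) :: =a=> u10, =a=> u14
  u8 = a.c.(0 + 0 + b.0) | (0\{b,c,d} | (0\{a,b} | (0 + 0) | b.(0 | 0))) :: =a=> u13, =b=> u14
  u9 = (0 + 0 + b.0) | (d.(a.0)\{b,c,d} | (0\{a,b} | (0 + 0) | (0 | 0))) :: =b=> u15, =d=> u16
  u10 = c.(0 + 0 + b.0) | ((a.0)\{b,c,d} | (0\{a,b} | (0 + 0) | (0 | 0))) :: =a=> u17, =c=> u16
  u11 = 0 | (d.(a.0)\{b,c,d} | (0\{a,b} | (0 + 0) | b.(0 | 0))) :: =b=> u15, =d=> u18
  u12 = (0 + 0 + b.0) | ((a.0)\{b,c,d} | (0\{a,b} | (0 + 0) | b.(0 | 0))) :: =a=> u19, =b=> u16, =b=> u18
  u13 = c.(0 + 0 + b.0) | (0\{b,c,d} | (0\{a,b} | (0 + 0) | b.(0 | 0))) :: =b=> u17, =c=> u19
  u14 = a.c.(0 + 0 + b.0) | (0\{b,c,d} | (0\{a,b} | (0 + 0) | (0 | 0))) :: =a=> u17
  u15 = 0 | (d.(a.0)\{b,c,d} | (0\{a,b} | (0 + 0) | (0 | 0))) :: =d=> u20
  u16 = (0 + 0 + b.0) | ((a.0)\{b,c,d} | (0\{a,b} | (0 + 0) | (0 | 0))) :: =a=> u21, =b=> u20
  u17 = c.(0 + 0 + b.0) | (0\{b,c,d} | (0\{a,b} | (0 + 0) | (0 | 0))) :: =c=> u21
  u18 = 0 | ((a.0)\{b,c,d} | (0\{a,b} | (0 + 0) | b.(0 | 0))) :: =a=> u22, =b=> u20
  u19 = (0 + 0 + b.0) | (0\{b,c,d} | (0\{a,b} | (0 + 0) | b.(0 | 0))) :: =b=> u21, =b=> u22
  u20 = 0 | ((a.0)\{b,c,d} | (0\{a,b} | (0 + 0) | (0 | 0))) :: =a=> u23
  u21 = (0 + 0 + b.0) | (0\{b,c,d} | (0\{a,b} | (0 + 0) | (0 | 0))) :: =b=> u23
  u22 = 0 | (0\{b,c,d} | (0\{a,b} | (0 + 0) | b.(0 | 0))) :: =b=> u23
  u23 = 0 | (0\{b,c,d} | (0\{a,b} | (0 + 0) | (0 | 0))) :: stopped
LTS(Q): 12 reachable states
  v0 = a.c.(0 + 0 + b.0) | (d.(a.0)\{b,c,d} | (0\{a,b} | (0 + 0) | (0 | 0))) :: =a=> v1, =d=> v2
  v1 = c.(0 + 0 + b.0) | (d.(a.0)\{b,c,d} | (0\{a,b} | (0 + 0) | (0 | 0))) :: =c=> v3, =d=> v4
  v2 = a.c.(0 + 0 + b.0) | ((a.0)\{b,c,d} | (0\{a,b} | (0 + 0) | (0 | 0))) :: =a=> v4, =a=> v5
  v3 = (0 + 0 + b.0) | (d.(a.0)\{b,c,d} | (0\{a,b} | (0 + 0) | (0 | 0))) :: =b=> v6, =d=> v7
  v4 = c.(0 + 0 + b.0) | ((a.0)\{b,c,d} | (0\{a,b} | (0 + 0) | (0 | 0))) :: =a=> v8, =c=> v7
  v5 = a.c.(0 + 0 + b.0) | (0\{b,c,d} | (0\{a,b} | (0 + 0) | (0 | 0))) :: =a=> v8
  v6 = 0 | (d.(a.0)\{b,c,d} | (0\{a,b} | (0 + 0) | (0 | 0))) :: =d=> v9
  v7 = (0 + 0 + b.0) | ((a.0)\{b,c,d} | (0\{a,b} | (0 + 0) | (0 | 0))) :: =a=> v10, =b=> v9
  v8 = c.(0 + 0 + b.0) | (0\{b,c,d} | (0\{a,b} | (0 + 0) | (0 | 0))) :: =c=> v10
  v9 = 0 | ((a.0)\{b,c,d} | (0\{a,b} | (0 + 0) | (0 | 0))) :: =a=> v11
  v10 = (0 + 0 + b.0) | (0\{b,c,d} | (0\{a,b} | (0 + 0) | (0 | 0))) :: =b=> v11
  v11 = 0 | (0\{b,c,d} | (0\{a,b} | (0 + 0) | (0 | 0))) :: stopped
Run σ = ⟨b⟩ on P: start {u0}
  step 1 (b): {u2}
  — P admits the full trace.
Run σ = ⟨b⟩ on Q: start {v0}
  step 1 (b): ∅  — Q cannot continue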